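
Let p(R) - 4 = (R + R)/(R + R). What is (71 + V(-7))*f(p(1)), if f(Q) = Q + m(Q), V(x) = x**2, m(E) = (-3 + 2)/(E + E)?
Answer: 588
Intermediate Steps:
m(E) = -1/(2*E)
p(R) = 5 (p(R) = 4 + (R + R)/(R + R) = 4 + (2*R)/((2*R)) = 4 + (2*R)*(1/(2*R)) = 4 + 1 = 5)
f(Q) = Q - 1/(2*Q)
(71 + V(-7))*f(p(1)) = (71 + (-7)**2)*(5 - 1/2/5) = (71 + 49)*(5 - 1/2*1/5) = 120*(5 - 1/10) = 120*(49/10) = 588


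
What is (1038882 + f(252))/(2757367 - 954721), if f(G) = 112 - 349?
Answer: 115405/200294 ≈ 0.57618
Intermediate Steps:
f(G) = -237
(1038882 + f(252))/(2757367 - 954721) = (1038882 - 237)/(2757367 - 954721) = 1038645/1802646 = 1038645*(1/1802646) = 115405/200294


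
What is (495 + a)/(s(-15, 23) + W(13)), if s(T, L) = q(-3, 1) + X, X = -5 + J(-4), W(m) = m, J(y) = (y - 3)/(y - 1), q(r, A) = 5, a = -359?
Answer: 85/9 ≈ 9.4444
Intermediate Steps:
J(y) = (-3 + y)/(-1 + y)
X = -18/5 (X = -5 + (-3 - 4)/(-1 - 4) = -5 - 7/(-5) = -5 - 1/5*(-7) = -5 + 7/5 = -18/5 ≈ -3.6000)
s(T, L) = 7/5 (s(T, L) = 5 - 18/5 = 7/5)
(495 + a)/(s(-15, 23) + W(13)) = (495 - 359)/(7/5 + 13) = 136/(72/5) = 136*(5/72) = 85/9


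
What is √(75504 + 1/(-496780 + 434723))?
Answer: √290771283522439/62057 ≈ 274.78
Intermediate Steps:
√(75504 + 1/(-496780 + 434723)) = √(75504 + 1/(-62057)) = √(75504 - 1/62057) = √(4685551727/62057) = √290771283522439/62057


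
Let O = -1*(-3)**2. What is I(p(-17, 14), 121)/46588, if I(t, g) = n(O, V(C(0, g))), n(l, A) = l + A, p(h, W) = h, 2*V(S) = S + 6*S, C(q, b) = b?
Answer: 829/93176 ≈ 0.0088971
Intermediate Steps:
V(S) = 7*S/2 (V(S) = (S + 6*S)/2 = (7*S)/2 = 7*S/2)
O = -9 (O = -1*9 = -9)
n(l, A) = A + l
I(t, g) = -9 + 7*g/2 (I(t, g) = 7*g/2 - 9 = -9 + 7*g/2)
I(p(-17, 14), 121)/46588 = (-9 + (7/2)*121)/46588 = (-9 + 847/2)*(1/46588) = (829/2)*(1/46588) = 829/93176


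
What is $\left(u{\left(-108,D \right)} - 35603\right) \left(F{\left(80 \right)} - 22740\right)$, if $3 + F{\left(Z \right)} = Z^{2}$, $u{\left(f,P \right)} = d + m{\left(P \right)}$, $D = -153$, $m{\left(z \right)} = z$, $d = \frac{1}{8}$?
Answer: $\frac{4674866121}{8} \approx 5.8436 \cdot 10^{8}$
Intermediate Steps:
$d = \frac{1}{8} \approx 0.125$
$u{\left(f,P \right)} = \frac{1}{8} + P$
$F{\left(Z \right)} = -3 + Z^{2}$
$\left(u{\left(-108,D \right)} - 35603\right) \left(F{\left(80 \right)} - 22740\right) = \left(\left(\frac{1}{8} - 153\right) - 35603\right) \left(\left(-3 + 80^{2}\right) - 22740\right) = \left(- \frac{1223}{8} - 35603\right) \left(\left(-3 + 6400\right) - 22740\right) = - \frac{286047 \left(6397 - 22740\right)}{8} = \left(- \frac{286047}{8}\right) \left(-16343\right) = \frac{4674866121}{8}$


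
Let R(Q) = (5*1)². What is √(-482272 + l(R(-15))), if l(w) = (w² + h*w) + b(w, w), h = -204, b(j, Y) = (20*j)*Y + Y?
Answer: 7*I*√9678 ≈ 688.64*I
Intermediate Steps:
b(j, Y) = Y + 20*Y*j (b(j, Y) = 20*Y*j + Y = Y + 20*Y*j)
R(Q) = 25 (R(Q) = 5² = 25)
l(w) = w² - 204*w + w*(1 + 20*w) (l(w) = (w² - 204*w) + w*(1 + 20*w) = w² - 204*w + w*(1 + 20*w))
√(-482272 + l(R(-15))) = √(-482272 + 7*25*(-29 + 3*25)) = √(-482272 + 7*25*(-29 + 75)) = √(-482272 + 7*25*46) = √(-482272 + 8050) = √(-474222) = 7*I*√9678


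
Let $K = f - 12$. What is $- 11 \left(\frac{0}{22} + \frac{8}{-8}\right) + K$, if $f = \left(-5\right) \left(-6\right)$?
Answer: $29$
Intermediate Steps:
$f = 30$
$K = 18$ ($K = 30 - 12 = 18$)
$- 11 \left(\frac{0}{22} + \frac{8}{-8}\right) + K = - 11 \left(\frac{0}{22} + \frac{8}{-8}\right) + 18 = - 11 \left(0 \cdot \frac{1}{22} + 8 \left(- \frac{1}{8}\right)\right) + 18 = - 11 \left(0 - 1\right) + 18 = \left(-11\right) \left(-1\right) + 18 = 11 + 18 = 29$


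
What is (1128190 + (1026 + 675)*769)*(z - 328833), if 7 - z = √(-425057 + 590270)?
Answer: -801105301934 - 7308777*√18357 ≈ -8.0210e+11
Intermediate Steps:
z = 7 - 3*√18357 (z = 7 - √(-425057 + 590270) = 7 - √165213 = 7 - 3*√18357 ≈ -399.46)
(1128190 + (1026 + 675)*769)*(z - 328833) = (1128190 + (1026 + 675)*769)*((7 - 3*√18357) - 328833) = (1128190 + 1701*769)*(-328826 - 3*√18357) = (1128190 + 1308069)*(-328826 - 3*√18357) = 2436259*(-328826 - 3*√18357) = -801105301934 - 7308777*√18357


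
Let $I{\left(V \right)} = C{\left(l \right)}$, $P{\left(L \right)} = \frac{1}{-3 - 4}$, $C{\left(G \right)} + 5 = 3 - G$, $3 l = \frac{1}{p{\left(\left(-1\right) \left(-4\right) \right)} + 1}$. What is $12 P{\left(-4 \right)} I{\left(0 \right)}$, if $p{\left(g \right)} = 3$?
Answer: $\frac{25}{7} \approx 3.5714$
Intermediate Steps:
$l = \frac{1}{12}$ ($l = \frac{1}{3 \left(3 + 1\right)} = \frac{1}{3 \cdot 4} = \frac{1}{3} \cdot \frac{1}{4} = \frac{1}{12} \approx 0.083333$)
$C{\left(G \right)} = -2 - G$ ($C{\left(G \right)} = -5 - \left(-3 + G\right) = -2 - G$)
$P{\left(L \right)} = - \frac{1}{7}$ ($P{\left(L \right)} = \frac{1}{-7} = - \frac{1}{7}$)
$I{\left(V \right)} = - \frac{25}{12}$ ($I{\left(V \right)} = -2 - \frac{1}{12} = - \frac{25}{12}$)
$12 P{\left(-4 \right)} I{\left(0 \right)} = 12 \left(\left(- \frac{1}{7}\right) \left(- \frac{25}{12}\right)\right) = 12 \cdot \frac{25}{84} = \frac{25}{7}$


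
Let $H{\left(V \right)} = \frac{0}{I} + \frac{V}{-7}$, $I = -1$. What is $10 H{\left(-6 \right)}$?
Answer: $\frac{60}{7} \approx 8.5714$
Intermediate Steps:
$H{\left(V \right)} = - \frac{V}{7}$ ($H{\left(V \right)} = \frac{0}{-1} + \frac{V}{-7} = 0 \left(-1\right) + V \left(- \frac{1}{7}\right) = 0 - \frac{V}{7} = - \frac{V}{7}$)
$10 H{\left(-6 \right)} = 10 \left(\left(- \frac{1}{7}\right) \left(-6\right)\right) = 10 \cdot \frac{6}{7} = \frac{60}{7}$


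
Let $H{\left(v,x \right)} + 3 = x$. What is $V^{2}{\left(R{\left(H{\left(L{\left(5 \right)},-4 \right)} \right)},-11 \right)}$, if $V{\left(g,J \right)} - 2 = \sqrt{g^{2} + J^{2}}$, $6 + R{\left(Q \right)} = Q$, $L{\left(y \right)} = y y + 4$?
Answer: $\left(2 + \sqrt{290}\right)^{2} \approx 362.12$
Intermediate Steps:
$L{\left(y \right)} = 4 + y^{2}$ ($L{\left(y \right)} = y^{2} + 4 = 4 + y^{2}$)
$H{\left(v,x \right)} = -3 + x$
$R{\left(Q \right)} = -6 + Q$
$V{\left(g,J \right)} = 2 + \sqrt{J^{2} + g^{2}}$ ($V{\left(g,J \right)} = 2 + \sqrt{g^{2} + J^{2}} = 2 + \sqrt{J^{2} + g^{2}}$)
$V^{2}{\left(R{\left(H{\left(L{\left(5 \right)},-4 \right)} \right)},-11 \right)} = \left(2 + \sqrt{\left(-11\right)^{2} + \left(-6 - 7\right)^{2}}\right)^{2} = \left(2 + \sqrt{121 + \left(-6 - 7\right)^{2}}\right)^{2} = \left(2 + \sqrt{121 + \left(-13\right)^{2}}\right)^{2} = \left(2 + \sqrt{121 + 169}\right)^{2} = \left(2 + \sqrt{290}\right)^{2}$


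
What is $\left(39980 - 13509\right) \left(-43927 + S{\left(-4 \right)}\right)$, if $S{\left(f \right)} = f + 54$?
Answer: $-1161468067$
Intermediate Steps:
$S{\left(f \right)} = 54 + f$
$\left(39980 - 13509\right) \left(-43927 + S{\left(-4 \right)}\right) = \left(39980 - 13509\right) \left(-43927 + \left(54 - 4\right)\right) = 26471 \left(-43927 + 50\right) = 26471 \left(-43877\right) = -1161468067$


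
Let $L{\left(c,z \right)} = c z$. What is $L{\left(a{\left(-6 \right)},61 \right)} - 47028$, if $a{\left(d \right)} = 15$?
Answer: $-46113$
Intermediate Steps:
$L{\left(a{\left(-6 \right)},61 \right)} - 47028 = 15 \cdot 61 - 47028 = 915 - 47028 = -46113$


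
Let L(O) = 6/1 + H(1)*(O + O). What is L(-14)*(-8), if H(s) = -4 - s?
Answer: -1168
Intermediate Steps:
L(O) = 6 - 10*O (L(O) = 6/1 + (-4 - 1*1)*(O + O) = 6*1 + (-4 - 1)*(2*O) = 6 - 10*O)
L(-14)*(-8) = (6 - 10*(-14))*(-8) = (6 + 140)*(-8) = 146*(-8) = -1168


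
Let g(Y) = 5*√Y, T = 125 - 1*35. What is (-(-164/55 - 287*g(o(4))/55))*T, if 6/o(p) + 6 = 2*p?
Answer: 2952/11 + 25830*√3/11 ≈ 4335.5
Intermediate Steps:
o(p) = 6/(-6 + 2*p)
T = 90 (T = 125 - 35 = 90)
(-(-164/55 - 287*g(o(4))/55))*T = -(-164/55 - 287*√3/(11*√(-3 + 4)))*90 = -(-164/55 - 287*√3/11)*90 = -82*(-2/55 - 7*√3/22)*90 = (164/55 + 287*√3/11)*90 = 2952/11 + 25830*√3/11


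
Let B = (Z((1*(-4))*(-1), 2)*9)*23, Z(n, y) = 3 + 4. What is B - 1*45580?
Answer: -44131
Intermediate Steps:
Z(n, y) = 7
B = 1449 (B = (7*9)*23 = 63*23 = 1449)
B - 1*45580 = 1449 - 1*45580 = 1449 - 45580 = -44131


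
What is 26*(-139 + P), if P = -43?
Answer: -4732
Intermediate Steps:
26*(-139 + P) = 26*(-139 - 43) = 26*(-182) = -4732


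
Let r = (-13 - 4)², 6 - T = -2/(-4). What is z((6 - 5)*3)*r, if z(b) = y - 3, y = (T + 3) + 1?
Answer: 3757/2 ≈ 1878.5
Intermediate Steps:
T = 11/2 (T = 6 - (-2)/(-4) = 6 - (-2)*(-1)/4 = 6 - 1*½ = 6 - ½ = 11/2 ≈ 5.5000)
r = 289 (r = (-17)² = 289)
y = 19/2 (y = (11/2 + 3) + 1 = 17/2 + 1 = 19/2 ≈ 9.5000)
z(b) = 13/2 (z(b) = 19/2 - 3 = 13/2)
z((6 - 5)*3)*r = (13/2)*289 = 3757/2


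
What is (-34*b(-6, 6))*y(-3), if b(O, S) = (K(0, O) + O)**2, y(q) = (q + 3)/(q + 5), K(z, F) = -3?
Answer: 0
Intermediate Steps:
y(q) = (3 + q)/(5 + q)
b(O, S) = (-3 + O)**2
(-34*b(-6, 6))*y(-3) = (-34*(-3 - 6)**2)*((3 - 3)/(5 - 3)) = (-34*(-9)**2)*(0/2) = (-34*81)*((1/2)*0) = -2754*0 = 0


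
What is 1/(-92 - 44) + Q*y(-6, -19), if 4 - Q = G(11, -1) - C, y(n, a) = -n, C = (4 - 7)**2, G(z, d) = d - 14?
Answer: 22847/136 ≈ 167.99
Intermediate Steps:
G(z, d) = -14 + d
C = 9 (C = (-3)**2 = 9)
Q = 28 (Q = 4 - ((-14 - 1) - 1*9) = 4 - (-15 - 9) = 4 - 1*(-24) = 4 + 24 = 28)
1/(-92 - 44) + Q*y(-6, -19) = 1/(-92 - 44) + 28*(-1*(-6)) = 1/(-136) + 28*6 = -1/136 + 168 = 22847/136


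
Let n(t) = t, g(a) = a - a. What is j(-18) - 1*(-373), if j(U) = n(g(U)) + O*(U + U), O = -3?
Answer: 481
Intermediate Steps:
g(a) = 0
j(U) = -6*U (j(U) = 0 - 3*(U + U) = 0 - 6*U = -6*U)
j(-18) - 1*(-373) = -6*(-18) - 1*(-373) = 108 + 373 = 481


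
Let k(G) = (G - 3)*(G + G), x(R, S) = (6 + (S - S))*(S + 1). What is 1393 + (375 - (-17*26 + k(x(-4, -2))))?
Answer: 2102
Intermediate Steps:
x(R, S) = 6 + 6*S (x(R, S) = (6 + 0)*(1 + S) = 6*(1 + S) = 6 + 6*S)
k(G) = 2*G*(-3 + G) (k(G) = (-3 + G)*(2*G) = 2*G*(-3 + G))
1393 + (375 - (-17*26 + k(x(-4, -2)))) = 1393 + (375 - (-17*26 + 2*(6 + 6*(-2))*(-3 + (6 + 6*(-2))))) = 1393 + (375 - (-442 + 2*(6 - 12)*(-3 + (6 - 12)))) = 1393 + (375 - (-442 + 2*(-6)*(-3 - 6))) = 1393 + (375 - (-442 + 2*(-6)*(-9))) = 1393 + (375 - (-442 + 108)) = 1393 + (375 - 1*(-334)) = 1393 + (375 + 334) = 1393 + 709 = 2102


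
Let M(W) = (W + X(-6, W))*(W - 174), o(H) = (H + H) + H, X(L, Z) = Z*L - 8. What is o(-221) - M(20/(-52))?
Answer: -291140/169 ≈ -1722.7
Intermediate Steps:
X(L, Z) = -8 + L*Z (X(L, Z) = L*Z - 8 = -8 + L*Z)
o(H) = 3*H (o(H) = 2*H + H = 3*H)
M(W) = (-174 + W)*(-8 - 5*W) (M(W) = (W + (-8 - 6*W))*(W - 174) = (-8 - 5*W)*(-174 + W) = (-174 + W)*(-8 - 5*W))
o(-221) - M(20/(-52)) = 3*(-221) - (1392 - 5*(20/(-52))**2 + 862*(20/(-52))) = -663 - (1392 - 5*(20*(-1/52))**2 + 862*(20*(-1/52))) = -663 - (1392 - 5*(-5/13)**2 + 862*(-5/13)) = -663 - (1392 - 5*25/169 - 4310/13) = -663 - (1392 - 125/169 - 4310/13) = -663 - 1*179093/169 = -663 - 179093/169 = -291140/169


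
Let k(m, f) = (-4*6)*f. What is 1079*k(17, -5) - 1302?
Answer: 128178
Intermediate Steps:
k(m, f) = -24*f
1079*k(17, -5) - 1302 = 1079*(-24*(-5)) - 1302 = 1079*120 - 1302 = 129480 - 1302 = 128178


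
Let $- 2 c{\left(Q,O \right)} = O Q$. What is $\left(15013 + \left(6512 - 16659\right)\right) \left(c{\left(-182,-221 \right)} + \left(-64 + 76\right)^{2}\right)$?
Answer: $-97159422$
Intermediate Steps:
$c{\left(Q,O \right)} = - \frac{O Q}{2}$
$\left(15013 + \left(6512 - 16659\right)\right) \left(c{\left(-182,-221 \right)} + \left(-64 + 76\right)^{2}\right) = \left(15013 + \left(6512 - 16659\right)\right) \left(\left(- \frac{1}{2}\right) \left(-221\right) \left(-182\right) + \left(-64 + 76\right)^{2}\right) = \left(15013 - 10147\right) \left(-20111 + 12^{2}\right) = 4866 \left(-20111 + 144\right) = 4866 \left(-19967\right) = -97159422$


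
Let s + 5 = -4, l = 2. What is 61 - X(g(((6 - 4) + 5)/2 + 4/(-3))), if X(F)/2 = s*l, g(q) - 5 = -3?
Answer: 97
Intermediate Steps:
s = -9 (s = -5 - 4 = -9)
g(q) = 2 (g(q) = 5 - 3 = 2)
X(F) = -36 (X(F) = 2*(-9*2) = 2*(-18) = -36)
61 - X(g(((6 - 4) + 5)/2 + 4/(-3))) = 61 - 1*(-36) = 61 + 36 = 97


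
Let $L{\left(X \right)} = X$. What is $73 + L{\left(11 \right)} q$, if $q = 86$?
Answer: $1019$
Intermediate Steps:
$73 + L{\left(11 \right)} q = 73 + 11 \cdot 86 = 73 + 946 = 1019$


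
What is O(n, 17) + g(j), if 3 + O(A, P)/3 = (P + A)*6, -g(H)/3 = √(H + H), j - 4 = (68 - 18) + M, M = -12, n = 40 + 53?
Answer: 1971 - 6*√21 ≈ 1943.5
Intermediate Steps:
n = 93
j = 42 (j = 4 + ((68 - 18) - 12) = 4 + (50 - 12) = 4 + 38 = 42)
g(H) = -3*√2*√H (g(H) = -3*√(H + H) = -3*√2*√H)
O(A, P) = -9 + 18*A + 18*P (O(A, P) = -9 + 3*((P + A)*6) = -9 + 3*((A + P)*6) = -9 + 3*(6*A + 6*P) = -9 + (18*A + 18*P) = -9 + 18*A + 18*P)
O(n, 17) + g(j) = (-9 + 18*93 + 18*17) - 3*√2*√42 = (-9 + 1674 + 306) - 6*√21 = 1971 - 6*√21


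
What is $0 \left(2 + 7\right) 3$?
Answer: $0$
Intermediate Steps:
$0 \left(2 + 7\right) 3 = 0 \cdot 9 \cdot 3 = 0 \cdot 3 = 0$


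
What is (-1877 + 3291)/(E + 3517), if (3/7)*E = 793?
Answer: 2121/8051 ≈ 0.26345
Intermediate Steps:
E = 5551/3 (E = (7/3)*793 = 5551/3 ≈ 1850.3)
(-1877 + 3291)/(E + 3517) = (-1877 + 3291)/(5551/3 + 3517) = 1414/(16102/3) = 1414*(3/16102) = 2121/8051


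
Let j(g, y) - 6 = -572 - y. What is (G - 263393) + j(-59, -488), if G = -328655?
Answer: -592126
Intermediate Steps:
j(g, y) = -566 - y (j(g, y) = 6 + (-572 - y) = -566 - y)
(G - 263393) + j(-59, -488) = (-328655 - 263393) + (-566 - 1*(-488)) = -592048 + (-566 + 488) = -592048 - 78 = -592126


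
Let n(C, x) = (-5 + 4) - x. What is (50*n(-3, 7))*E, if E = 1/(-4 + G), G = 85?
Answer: -400/81 ≈ -4.9383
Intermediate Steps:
n(C, x) = -1 - x
E = 1/81 (E = 1/(-4 + 85) = 1/81 ≈ 0.012346)
(50*n(-3, 7))*E = (50*(-1 - 1*7))*(1/81) = (50*(-1 - 7))*(1/81) = (50*(-8))*(1/81) = -400*1/81 = -400/81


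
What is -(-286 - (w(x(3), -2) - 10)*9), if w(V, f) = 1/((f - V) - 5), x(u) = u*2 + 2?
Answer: 977/5 ≈ 195.40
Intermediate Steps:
x(u) = 2 + 2*u (x(u) = 2*u + 2 = 2 + 2*u)
w(V, f) = 1/(-5 + f - V)
-(-286 - (w(x(3), -2) - 10)*9) = -(-286 - (1/(-5 - 2 - (2 + 2*3)) - 10)*9) = -(-286 - (1/(-5 - 2 - (2 + 6)) - 10)*9) = -(-286 - (1/(-5 - 2 - 1*8) - 10)*9) = -(-286 - (1/(-5 - 2 - 8) - 10)*9) = -(-286 - (1/(-15) - 10)*9) = -(-286 - (-1/15 - 10)*9) = -(-286 - (-151)*9/15) = -(-286 - 1*(-453/5)) = -(-286 + 453/5) = -1*(-977/5) = 977/5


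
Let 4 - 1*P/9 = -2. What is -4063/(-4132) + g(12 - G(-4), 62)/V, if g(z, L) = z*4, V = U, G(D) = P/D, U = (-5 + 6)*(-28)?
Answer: -76925/28924 ≈ -2.6596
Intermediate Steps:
P = 54 (P = 36 - 9*(-2) = 36 + 18 = 54)
U = -28 (U = 1*(-28) = -28)
G(D) = 54/D
V = -28
g(z, L) = 4*z
-4063/(-4132) + g(12 - G(-4), 62)/V = -4063/(-4132) + (4*(12 - 54/(-4)))/(-28) = -4063*(-1/4132) + (4*(12 - 54*(-1)/4))*(-1/28) = 4063/4132 + (4*(12 - 1*(-27/2)))*(-1/28) = 4063/4132 + (4*(12 + 27/2))*(-1/28) = 4063/4132 + (4*(51/2))*(-1/28) = 4063/4132 + 102*(-1/28) = 4063/4132 - 51/14 = -76925/28924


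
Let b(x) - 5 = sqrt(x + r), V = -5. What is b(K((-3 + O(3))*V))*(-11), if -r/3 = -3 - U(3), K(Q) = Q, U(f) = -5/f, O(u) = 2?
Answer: -88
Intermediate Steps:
r = 4 (r = -3*(-3 - (-5)/3) = -3*(-3 - 1*(-5/3)) = -3*(-3 + 5/3) = -3*(-4/3) = 4)
b(x) = 5 + sqrt(4 + x) (b(x) = 5 + sqrt(x + 4) = 5 + sqrt(4 + x))
b(K((-3 + O(3))*V))*(-11) = (5 + sqrt(4 + (-3 + 2)*(-5)))*(-11) = (5 + sqrt(4 - 1*(-5)))*(-11) = (5 + sqrt(4 + 5))*(-11) = (5 + sqrt(9))*(-11) = (5 + 3)*(-11) = 8*(-11) = -88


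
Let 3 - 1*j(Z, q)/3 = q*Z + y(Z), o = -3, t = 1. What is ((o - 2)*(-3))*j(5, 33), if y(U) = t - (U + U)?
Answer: -6885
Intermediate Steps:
y(U) = 1 - 2*U (y(U) = 1 - (U + U) = 1 - 2*U)
j(Z, q) = 6 + 6*Z - 3*Z*q (j(Z, q) = 9 - 3*(q*Z + (1 - 2*Z)) = 9 - 3*(Z*q + (1 - 2*Z)) = 9 - 3*(1 - 2*Z + Z*q) = 9 + (-3 + 6*Z - 3*Z*q) = 6 + 6*Z - 3*Z*q)
((o - 2)*(-3))*j(5, 33) = ((-3 - 2)*(-3))*(6 + 6*5 - 3*5*33) = (-5*(-3))*(6 + 30 - 495) = 15*(-459) = -6885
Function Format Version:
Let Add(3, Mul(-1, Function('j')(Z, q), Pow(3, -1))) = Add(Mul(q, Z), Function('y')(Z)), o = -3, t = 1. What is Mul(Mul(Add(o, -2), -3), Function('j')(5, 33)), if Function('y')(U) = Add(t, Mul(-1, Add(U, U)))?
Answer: -6885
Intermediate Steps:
Function('y')(U) = Add(1, Mul(-2, U)) (Function('y')(U) = Add(1, Mul(-1, Add(U, U))) = Add(1, Mul(-1, Mul(2, U))) = Add(1, Mul(-2, U)))
Function('j')(Z, q) = Add(6, Mul(6, Z), Mul(-3, Z, q)) (Function('j')(Z, q) = Add(9, Mul(-3, Add(Mul(q, Z), Add(1, Mul(-2, Z))))) = Add(9, Mul(-3, Add(Mul(Z, q), Add(1, Mul(-2, Z))))) = Add(9, Mul(-3, Add(1, Mul(-2, Z), Mul(Z, q)))) = Add(9, Add(-3, Mul(6, Z), Mul(-3, Z, q))) = Add(6, Mul(6, Z), Mul(-3, Z, q)))
Mul(Mul(Add(o, -2), -3), Function('j')(5, 33)) = Mul(Mul(Add(-3, -2), -3), Add(6, Mul(6, 5), Mul(-3, 5, 33))) = Mul(Mul(-5, -3), Add(6, 30, -495)) = Mul(15, -459) = -6885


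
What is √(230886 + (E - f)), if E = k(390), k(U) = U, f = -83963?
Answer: √315239 ≈ 561.46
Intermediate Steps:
E = 390
√(230886 + (E - f)) = √(230886 + (390 - 1*(-83963))) = √(230886 + (390 + 83963)) = √(230886 + 84353) = √315239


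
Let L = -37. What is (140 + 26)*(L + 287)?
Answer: 41500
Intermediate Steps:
(140 + 26)*(L + 287) = (140 + 26)*(-37 + 287) = 166*250 = 41500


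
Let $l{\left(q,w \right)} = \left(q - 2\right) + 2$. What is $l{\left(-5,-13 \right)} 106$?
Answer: $-530$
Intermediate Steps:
$l{\left(q,w \right)} = q$ ($l{\left(q,w \right)} = \left(-2 + q\right) + 2 = q$)
$l{\left(-5,-13 \right)} 106 = \left(-5\right) 106 = -530$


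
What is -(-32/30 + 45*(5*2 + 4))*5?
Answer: -9434/3 ≈ -3144.7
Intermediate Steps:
-(-32/30 + 45*(5*2 + 4))*5 = -(-32*1/30 + 45*(10 + 4))*5 = -(-16/15 + 45*14)*5 = -(-16/15 + 630)*5 = -1*9434/15*5 = -9434/15*5 = -9434/3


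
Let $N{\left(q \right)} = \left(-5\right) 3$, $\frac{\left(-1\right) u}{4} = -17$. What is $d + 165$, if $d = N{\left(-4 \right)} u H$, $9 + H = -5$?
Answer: $14445$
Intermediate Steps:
$u = 68$ ($u = \left(-4\right) \left(-17\right) = 68$)
$N{\left(q \right)} = -15$
$H = -14$ ($H = -9 - 5 = -14$)
$d = 14280$ ($d = \left(-15\right) 68 \left(-14\right) = \left(-1020\right) \left(-14\right) = 14280$)
$d + 165 = 14280 + 165 = 14445$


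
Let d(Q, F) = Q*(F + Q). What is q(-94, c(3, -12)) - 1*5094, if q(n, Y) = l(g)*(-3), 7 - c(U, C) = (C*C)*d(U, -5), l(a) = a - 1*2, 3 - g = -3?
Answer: -5106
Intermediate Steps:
g = 6 (g = 3 - 1*(-3) = 3 + 3 = 6)
l(a) = -2 + a (l(a) = a - 2 = -2 + a)
c(U, C) = 7 - U*C²*(-5 + U) (c(U, C) = 7 - C*C*U*(-5 + U) = 7 - C²*U*(-5 + U) = 7 - U*C²*(-5 + U))
q(n, Y) = -12 (q(n, Y) = (-2 + 6)*(-3) = 4*(-3) = -12)
q(-94, c(3, -12)) - 1*5094 = -12 - 1*5094 = -12 - 5094 = -5106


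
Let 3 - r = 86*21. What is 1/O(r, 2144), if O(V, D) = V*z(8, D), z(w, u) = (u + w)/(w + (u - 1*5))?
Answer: -2147/3880056 ≈ -0.00055334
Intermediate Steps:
r = -1803 (r = 3 - 86*21 = 3 - 1*1806 = 3 - 1806 = -1803)
z(w, u) = (u + w)/(-5 + u + w) (z(w, u) = (u + w)/(w + (u - 5)) = (u + w)/(w + (-5 + u)) = (u + w)/(-5 + u + w))
O(V, D) = V*(8 + D)/(3 + D) (O(V, D) = V*((D + 8)/(-5 + D + 8)) = V*((8 + D)/(3 + D)) = V*(8 + D)/(3 + D))
1/O(r, 2144) = 1/(-1803*(8 + 2144)/(3 + 2144)) = 1/(-1803*2152/2147) = 1/(-1803*1/2147*2152) = 1/(-3880056/2147) = -2147/3880056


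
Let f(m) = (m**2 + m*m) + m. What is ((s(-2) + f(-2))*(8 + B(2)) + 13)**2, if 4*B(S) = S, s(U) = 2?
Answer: 6561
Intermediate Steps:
f(m) = m + 2*m**2 (f(m) = (m**2 + m**2) + m = 2*m**2 + m = m + 2*m**2)
B(S) = S/4
((s(-2) + f(-2))*(8 + B(2)) + 13)**2 = ((2 - 2*(1 + 2*(-2)))*(8 + (1/4)*2) + 13)**2 = ((2 - 2*(1 - 4))*(8 + 1/2) + 13)**2 = ((2 - 2*(-3))*(17/2) + 13)**2 = ((2 + 6)*(17/2) + 13)**2 = (8*(17/2) + 13)**2 = (68 + 13)**2 = 81**2 = 6561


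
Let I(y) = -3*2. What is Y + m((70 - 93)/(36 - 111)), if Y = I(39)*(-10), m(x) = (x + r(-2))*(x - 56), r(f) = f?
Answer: 867979/5625 ≈ 154.31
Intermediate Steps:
m(x) = (-56 + x)*(-2 + x) (m(x) = (x - 2)*(x - 56) = (-2 + x)*(-56 + x) = (-56 + x)*(-2 + x))
I(y) = -6
Y = 60 (Y = -6*(-10) = 60)
Y + m((70 - 93)/(36 - 111)) = 60 + (112 + ((70 - 93)/(36 - 111))² - 58*(70 - 93)/(36 - 111)) = 60 + (112 + (-23/(-75))² - (-1334)/(-75)) = 60 + (112 + (-23*(-1/75))² - (-1334)*(-1)/75) = 60 + (112 + (23/75)² - 58*23/75) = 60 + (112 + 529/5625 - 1334/75) = 60 + 530479/5625 = 867979/5625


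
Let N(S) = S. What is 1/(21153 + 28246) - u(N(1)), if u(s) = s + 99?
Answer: -4939899/49399 ≈ -100.00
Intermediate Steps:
u(s) = 99 + s
1/(21153 + 28246) - u(N(1)) = 1/(21153 + 28246) - (99 + 1) = 1/49399 - 1*100 = 1/49399 - 100 = -4939899/49399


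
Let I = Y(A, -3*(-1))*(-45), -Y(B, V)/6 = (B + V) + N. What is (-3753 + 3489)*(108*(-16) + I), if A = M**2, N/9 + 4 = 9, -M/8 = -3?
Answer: -44022528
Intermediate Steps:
M = 24 (M = -8*(-3) = 24)
N = 45 (N = -36 + 9*9 = -36 + 81 = 45)
A = 576 (A = 24**2 = 576)
Y(B, V) = -270 - 6*B - 6*V (Y(B, V) = -6*((B + V) + 45) = -6*(45 + B + V) = -270 - 6*B - 6*V)
I = 168480 (I = (-270 - 6*576 - (-18)*(-1))*(-45) = (-270 - 3456 - 6*3)*(-45) = (-270 - 3456 - 18)*(-45) = -3744*(-45) = 168480)
(-3753 + 3489)*(108*(-16) + I) = (-3753 + 3489)*(108*(-16) + 168480) = -264*(-1728 + 168480) = -264*166752 = -44022528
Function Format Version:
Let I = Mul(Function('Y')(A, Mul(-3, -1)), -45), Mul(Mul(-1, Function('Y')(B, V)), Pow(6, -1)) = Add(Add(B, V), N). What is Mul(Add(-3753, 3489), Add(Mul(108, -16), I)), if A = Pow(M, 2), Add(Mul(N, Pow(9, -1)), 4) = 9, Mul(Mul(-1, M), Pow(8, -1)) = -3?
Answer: -44022528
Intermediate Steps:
M = 24 (M = Mul(-8, -3) = 24)
N = 45 (N = Add(-36, Mul(9, 9)) = Add(-36, 81) = 45)
A = 576 (A = Pow(24, 2) = 576)
Function('Y')(B, V) = Add(-270, Mul(-6, B), Mul(-6, V)) (Function('Y')(B, V) = Mul(-6, Add(Add(B, V), 45)) = Mul(-6, Add(45, B, V)) = Add(-270, Mul(-6, B), Mul(-6, V)))
I = 168480 (I = Mul(Add(-270, Mul(-6, 576), Mul(-6, Mul(-3, -1))), -45) = Mul(Add(-270, -3456, Mul(-6, 3)), -45) = Mul(Add(-270, -3456, -18), -45) = Mul(-3744, -45) = 168480)
Mul(Add(-3753, 3489), Add(Mul(108, -16), I)) = Mul(Add(-3753, 3489), Add(Mul(108, -16), 168480)) = Mul(-264, Add(-1728, 168480)) = Mul(-264, 166752) = -44022528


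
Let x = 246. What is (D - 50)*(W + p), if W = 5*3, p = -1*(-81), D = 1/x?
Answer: -196784/41 ≈ -4799.6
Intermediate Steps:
D = 1/246 ≈ 0.0040650
p = 81
W = 15
(D - 50)*(W + p) = (1/246 - 50)*(15 + 81) = -12299/246*96 = -196784/41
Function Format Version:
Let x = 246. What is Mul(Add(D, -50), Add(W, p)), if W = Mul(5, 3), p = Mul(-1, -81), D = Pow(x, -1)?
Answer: Rational(-196784, 41) ≈ -4799.6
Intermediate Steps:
D = Rational(1, 246) (D = Pow(246, -1) = Rational(1, 246) ≈ 0.0040650)
p = 81
W = 15
Mul(Add(D, -50), Add(W, p)) = Mul(Add(Rational(1, 246), -50), Add(15, 81)) = Mul(Rational(-12299, 246), 96) = Rational(-196784, 41)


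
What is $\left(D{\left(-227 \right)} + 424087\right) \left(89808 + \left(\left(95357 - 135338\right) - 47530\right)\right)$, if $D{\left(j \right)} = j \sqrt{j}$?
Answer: $974127839 - 521419 i \sqrt{227} \approx 9.7413 \cdot 10^{8} - 7.856 \cdot 10^{6} i$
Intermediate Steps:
$D{\left(j \right)} = j^{\frac{3}{2}}$
$\left(D{\left(-227 \right)} + 424087\right) \left(89808 + \left(\left(95357 - 135338\right) - 47530\right)\right) = \left(\left(-227\right)^{\frac{3}{2}} + 424087\right) \left(89808 + \left(\left(95357 - 135338\right) - 47530\right)\right) = \left(- 227 i \sqrt{227} + 424087\right) \left(89808 - 87511\right) = \left(424087 - 227 i \sqrt{227}\right) \left(89808 - 87511\right) = \left(424087 - 227 i \sqrt{227}\right) 2297 = 974127839 - 521419 i \sqrt{227}$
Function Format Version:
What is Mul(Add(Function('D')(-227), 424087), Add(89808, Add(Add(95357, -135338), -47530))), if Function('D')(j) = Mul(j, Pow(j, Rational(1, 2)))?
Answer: Add(974127839, Mul(-521419, I, Pow(227, Rational(1, 2)))) ≈ Add(9.7413e+8, Mul(-7.8560e+6, I))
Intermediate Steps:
Function('D')(j) = Pow(j, Rational(3, 2))
Mul(Add(Function('D')(-227), 424087), Add(89808, Add(Add(95357, -135338), -47530))) = Mul(Add(Pow(-227, Rational(3, 2)), 424087), Add(89808, Add(Add(95357, -135338), -47530))) = Mul(Add(Mul(-227, I, Pow(227, Rational(1, 2))), 424087), Add(89808, Add(-39981, -47530))) = Mul(Add(424087, Mul(-227, I, Pow(227, Rational(1, 2)))), Add(89808, -87511)) = Mul(Add(424087, Mul(-227, I, Pow(227, Rational(1, 2)))), 2297) = Add(974127839, Mul(-521419, I, Pow(227, Rational(1, 2))))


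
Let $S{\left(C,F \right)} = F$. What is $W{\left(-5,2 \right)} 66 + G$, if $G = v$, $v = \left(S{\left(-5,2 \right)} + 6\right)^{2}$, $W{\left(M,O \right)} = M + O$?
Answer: $-134$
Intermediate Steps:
$v = 64$ ($v = \left(2 + 6\right)^{2} = 8^{2} = 64$)
$G = 64$
$W{\left(-5,2 \right)} 66 + G = \left(-5 + 2\right) 66 + 64 = \left(-3\right) 66 + 64 = -198 + 64 = -134$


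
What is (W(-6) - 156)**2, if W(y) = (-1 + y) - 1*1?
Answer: 26896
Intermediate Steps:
W(y) = -2 + y (W(y) = (-1 + y) - 1 = -2 + y)
(W(-6) - 156)**2 = ((-2 - 6) - 156)**2 = (-8 - 156)**2 = (-164)**2 = 26896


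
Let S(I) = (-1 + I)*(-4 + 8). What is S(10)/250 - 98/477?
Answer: -3664/59625 ≈ -0.061451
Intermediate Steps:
S(I) = -4 + 4*I (S(I) = (-1 + I)*4 = -4 + 4*I)
S(10)/250 - 98/477 = (-4 + 4*10)/250 - 98/477 = (-4 + 40)*(1/250) - 98*1/477 = 36*(1/250) - 98/477 = 18/125 - 98/477 = -3664/59625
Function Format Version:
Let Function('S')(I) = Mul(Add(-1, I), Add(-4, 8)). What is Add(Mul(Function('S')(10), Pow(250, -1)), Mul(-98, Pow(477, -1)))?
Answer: Rational(-3664, 59625) ≈ -0.061451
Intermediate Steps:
Function('S')(I) = Add(-4, Mul(4, I)) (Function('S')(I) = Mul(Add(-1, I), 4) = Add(-4, Mul(4, I)))
Add(Mul(Function('S')(10), Pow(250, -1)), Mul(-98, Pow(477, -1))) = Add(Mul(Add(-4, Mul(4, 10)), Pow(250, -1)), Mul(-98, Pow(477, -1))) = Add(Mul(Add(-4, 40), Rational(1, 250)), Mul(-98, Rational(1, 477))) = Add(Mul(36, Rational(1, 250)), Rational(-98, 477)) = Add(Rational(18, 125), Rational(-98, 477)) = Rational(-3664, 59625)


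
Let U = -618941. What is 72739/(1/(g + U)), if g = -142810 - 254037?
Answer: -73887403332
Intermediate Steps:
g = -396847
72739/(1/(g + U)) = 72739/(1/(-396847 - 618941)) = 72739/(1/(-1015788)) = 72739/(-1/1015788) = 72739*(-1015788) = -73887403332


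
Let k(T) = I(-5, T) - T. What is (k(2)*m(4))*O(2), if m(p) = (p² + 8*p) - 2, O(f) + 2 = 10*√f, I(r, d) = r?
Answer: 644 - 3220*√2 ≈ -3909.8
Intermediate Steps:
O(f) = -2 + 10*√f
m(p) = -2 + p² + 8*p
k(T) = -5 - T
(k(2)*m(4))*O(2) = ((-5 - 1*2)*(-2 + 4² + 8*4))*(-2 + 10*√2) = ((-5 - 2)*(-2 + 16 + 32))*(-2 + 10*√2) = (-7*46)*(-2 + 10*√2) = -322*(-2 + 10*√2) = 644 - 3220*√2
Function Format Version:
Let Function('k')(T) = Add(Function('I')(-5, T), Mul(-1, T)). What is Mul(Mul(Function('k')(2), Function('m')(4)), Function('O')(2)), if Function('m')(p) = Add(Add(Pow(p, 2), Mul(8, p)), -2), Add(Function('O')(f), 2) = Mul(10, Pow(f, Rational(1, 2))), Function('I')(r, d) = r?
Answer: Add(644, Mul(-3220, Pow(2, Rational(1, 2)))) ≈ -3909.8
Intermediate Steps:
Function('O')(f) = Add(-2, Mul(10, Pow(f, Rational(1, 2))))
Function('m')(p) = Add(-2, Pow(p, 2), Mul(8, p))
Function('k')(T) = Add(-5, Mul(-1, T))
Mul(Mul(Function('k')(2), Function('m')(4)), Function('O')(2)) = Mul(Mul(Add(-5, Mul(-1, 2)), Add(-2, Pow(4, 2), Mul(8, 4))), Add(-2, Mul(10, Pow(2, Rational(1, 2))))) = Mul(Mul(Add(-5, -2), Add(-2, 16, 32)), Add(-2, Mul(10, Pow(2, Rational(1, 2))))) = Mul(Mul(-7, 46), Add(-2, Mul(10, Pow(2, Rational(1, 2))))) = Mul(-322, Add(-2, Mul(10, Pow(2, Rational(1, 2))))) = Add(644, Mul(-3220, Pow(2, Rational(1, 2))))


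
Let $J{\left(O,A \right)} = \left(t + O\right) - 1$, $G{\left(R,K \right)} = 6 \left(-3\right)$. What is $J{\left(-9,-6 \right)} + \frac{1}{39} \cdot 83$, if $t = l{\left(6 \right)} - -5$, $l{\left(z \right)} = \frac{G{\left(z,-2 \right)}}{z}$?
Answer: $- \frac{229}{39} \approx -5.8718$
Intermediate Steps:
$G{\left(R,K \right)} = -18$
$l{\left(z \right)} = - \frac{18}{z}$
$t = 2$ ($t = - \frac{18}{6} - -5 = \left(-18\right) \frac{1}{6} + 5 = -3 + 5 = 2$)
$J{\left(O,A \right)} = 1 + O$ ($J{\left(O,A \right)} = \left(2 + O\right) - 1 = 1 + O$)
$J{\left(-9,-6 \right)} + \frac{1}{39} \cdot 83 = \left(1 - 9\right) + \frac{1}{39} \cdot 83 = -8 + \frac{1}{39} \cdot 83 = -8 + \frac{83}{39} = - \frac{229}{39}$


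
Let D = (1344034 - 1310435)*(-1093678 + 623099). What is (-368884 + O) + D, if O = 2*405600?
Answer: -15810541505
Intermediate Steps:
D = -15810983821 (D = 33599*(-470579) = -15810983821)
O = 811200
(-368884 + O) + D = (-368884 + 811200) - 15810983821 = 442316 - 15810983821 = -15810541505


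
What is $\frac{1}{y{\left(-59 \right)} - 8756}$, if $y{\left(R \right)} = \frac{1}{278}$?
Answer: $- \frac{278}{2434167} \approx -0.00011421$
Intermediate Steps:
$y{\left(R \right)} = \frac{1}{278}$
$\frac{1}{y{\left(-59 \right)} - 8756} = \frac{1}{\frac{1}{278} - 8756} = \frac{1}{- \frac{2434167}{278}} = - \frac{278}{2434167}$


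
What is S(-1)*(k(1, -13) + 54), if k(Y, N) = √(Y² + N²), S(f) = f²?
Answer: 54 + √170 ≈ 67.038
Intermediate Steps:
k(Y, N) = √(N² + Y²)
S(-1)*(k(1, -13) + 54) = (-1)²*(√((-13)² + 1²) + 54) = 1*(√(169 + 1) + 54) = 1*(√170 + 54) = 1*(54 + √170) = 54 + √170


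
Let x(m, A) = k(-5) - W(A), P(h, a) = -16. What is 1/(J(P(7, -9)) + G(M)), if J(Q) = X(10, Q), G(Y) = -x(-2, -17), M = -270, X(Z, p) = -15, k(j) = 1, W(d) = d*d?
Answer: 1/273 ≈ 0.0036630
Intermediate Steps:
W(d) = d²
x(m, A) = 1 - A²
G(Y) = 288 (G(Y) = -(1 - 1*(-17)²) = -(1 - 1*289) = -(1 - 289) = -1*(-288) = 288)
J(Q) = -15
1/(J(P(7, -9)) + G(M)) = 1/(-15 + 288) = 1/273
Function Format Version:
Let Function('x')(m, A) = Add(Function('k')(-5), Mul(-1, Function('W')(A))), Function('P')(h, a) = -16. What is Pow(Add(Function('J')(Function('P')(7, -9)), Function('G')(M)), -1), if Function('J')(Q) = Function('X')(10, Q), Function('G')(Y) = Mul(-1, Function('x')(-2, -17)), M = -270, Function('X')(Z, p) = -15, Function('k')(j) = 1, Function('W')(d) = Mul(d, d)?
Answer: Rational(1, 273) ≈ 0.0036630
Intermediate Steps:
Function('W')(d) = Pow(d, 2)
Function('x')(m, A) = Add(1, Mul(-1, Pow(A, 2)))
Function('G')(Y) = 288 (Function('G')(Y) = Mul(-1, Add(1, Mul(-1, Pow(-17, 2)))) = Mul(-1, Add(1, Mul(-1, 289))) = Mul(-1, Add(1, -289)) = Mul(-1, -288) = 288)
Function('J')(Q) = -15
Pow(Add(Function('J')(Function('P')(7, -9)), Function('G')(M)), -1) = Pow(Add(-15, 288), -1) = Pow(273, -1) = Rational(1, 273)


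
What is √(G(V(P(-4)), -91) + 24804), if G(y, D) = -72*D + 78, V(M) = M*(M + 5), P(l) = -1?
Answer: 13*√186 ≈ 177.30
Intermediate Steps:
V(M) = M*(5 + M)
G(y, D) = 78 - 72*D
√(G(V(P(-4)), -91) + 24804) = √((78 - 72*(-91)) + 24804) = √((78 + 6552) + 24804) = √(6630 + 24804) = √31434 = 13*√186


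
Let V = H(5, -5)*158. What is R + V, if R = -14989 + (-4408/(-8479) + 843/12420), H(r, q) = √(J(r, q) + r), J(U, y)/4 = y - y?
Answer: -526139134621/35103060 + 158*√5 ≈ -14635.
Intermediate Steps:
J(U, y) = 0 (J(U, y) = 4*(y - y) = 4*0 = 0)
H(r, q) = √r (H(r, q) = √(0 + r) = √r)
R = -526139134621/35103060 (R = -14989 + (-4408*(-1/8479) + 843*(1/12420)) = -14989 + (4408/8479 + 281/4140) = -14989 + 20631719/35103060 = -526139134621/35103060 ≈ -14988.)
V = 158*√5 (V = √5*158 = 158*√5 ≈ 353.30)
R + V = -526139134621/35103060 + 158*√5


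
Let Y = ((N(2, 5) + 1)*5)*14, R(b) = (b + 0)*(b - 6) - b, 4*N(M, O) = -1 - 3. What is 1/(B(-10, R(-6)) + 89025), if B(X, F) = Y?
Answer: 1/89025 ≈ 1.1233e-5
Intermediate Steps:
N(M, O) = -1 (N(M, O) = (-1 - 3)/4 = (¼)*(-4) = -1)
R(b) = -b + b*(-6 + b) (R(b) = b*(-6 + b) - b = -b + b*(-6 + b))
Y = 0 (Y = ((-1 + 1)*5)*14 = (0*5)*14 = 0*14 = 0)
B(X, F) = 0
1/(B(-10, R(-6)) + 89025) = 1/(0 + 89025) = 1/89025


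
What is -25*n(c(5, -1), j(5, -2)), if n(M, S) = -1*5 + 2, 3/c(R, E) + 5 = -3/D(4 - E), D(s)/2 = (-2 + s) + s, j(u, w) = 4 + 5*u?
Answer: 75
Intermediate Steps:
D(s) = -4 + 4*s (D(s) = 2*((-2 + s) + s) = 2*(-2 + 2*s) = -4 + 4*s)
c(R, E) = 3/(-5 - 3/(12 - 4*E)) (c(R, E) = 3/(-5 - 3/(-4 + 4*(4 - E))) = 3/(-5 - 3/(-4 + (16 - 4*E))) = 3/(-5 - 3/(12 - 4*E)))
n(M, S) = -3 (n(M, S) = -5 + 2 = -3)
-25*n(c(5, -1), j(5, -2)) = -25*(-3) = 75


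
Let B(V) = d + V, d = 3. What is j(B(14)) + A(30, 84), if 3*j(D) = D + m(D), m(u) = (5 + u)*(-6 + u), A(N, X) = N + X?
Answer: 601/3 ≈ 200.33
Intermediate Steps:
B(V) = 3 + V
m(u) = (-6 + u)*(5 + u)
j(D) = -10 + D**2/3 (j(D) = (D + (-30 + D**2 - D))/3 = (-30 + D**2)/3 = -10 + D**2/3)
j(B(14)) + A(30, 84) = (-10 + (3 + 14)**2/3) + (30 + 84) = (-10 + (1/3)*17**2) + 114 = (-10 + (1/3)*289) + 114 = (-10 + 289/3) + 114 = 259/3 + 114 = 601/3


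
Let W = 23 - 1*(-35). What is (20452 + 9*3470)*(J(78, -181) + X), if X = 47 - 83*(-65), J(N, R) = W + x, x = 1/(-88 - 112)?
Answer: 28425074159/100 ≈ 2.8425e+8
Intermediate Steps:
W = 58 (W = 23 + 35 = 58)
x = -1/200 (x = 1/(-200) = -1/200 ≈ -0.0050000)
J(N, R) = 11599/200 (J(N, R) = 58 - 1/200 = 11599/200)
X = 5442 (X = 47 + 5395 = 5442)
(20452 + 9*3470)*(J(78, -181) + X) = (20452 + 9*3470)*(11599/200 + 5442) = (20452 + 31230)*(1099999/200) = 51682*(1099999/200) = 28425074159/100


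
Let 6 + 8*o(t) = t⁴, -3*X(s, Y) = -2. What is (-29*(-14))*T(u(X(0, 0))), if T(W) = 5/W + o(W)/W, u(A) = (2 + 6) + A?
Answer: 46662595/1404 ≈ 33235.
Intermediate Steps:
X(s, Y) = ⅔ (X(s, Y) = -⅓*(-2) = ⅔)
o(t) = -¾ + t⁴/8
u(A) = 8 + A
T(W) = 5/W + (-¾ + W⁴/8)/W
(-29*(-14))*T(u(X(0, 0))) = (-29*(-14))*((34 + (8 + ⅔)⁴)/(8*(8 + ⅔))) = 406*((34 + (26/3)⁴)/(8*(26/3))) = 406*((⅛)*(3/26)*(34 + 456976/81)) = 406*((⅛)*(3/26)*(459730/81)) = 406*(229865/2808) = 46662595/1404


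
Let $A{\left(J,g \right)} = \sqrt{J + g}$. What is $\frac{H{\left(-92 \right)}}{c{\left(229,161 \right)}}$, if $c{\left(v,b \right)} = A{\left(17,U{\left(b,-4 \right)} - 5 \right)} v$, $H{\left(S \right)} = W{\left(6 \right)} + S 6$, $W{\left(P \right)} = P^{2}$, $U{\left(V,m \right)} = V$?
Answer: $- \frac{516 \sqrt{173}}{39617} \approx -0.17131$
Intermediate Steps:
$H{\left(S \right)} = 36 + 6 S$ ($H{\left(S \right)} = 6^{2} + S 6 = 36 + 6 S$)
$c{\left(v,b \right)} = v \sqrt{12 + b}$ ($c{\left(v,b \right)} = \sqrt{17 + \left(b - 5\right)} v = \sqrt{17 + \left(-5 + b\right)} v = \sqrt{12 + b} v = v \sqrt{12 + b}$)
$\frac{H{\left(-92 \right)}}{c{\left(229,161 \right)}} = \frac{36 + 6 \left(-92\right)}{229 \sqrt{12 + 161}} = \frac{36 - 552}{229 \sqrt{173}} = - 516 \frac{\sqrt{173}}{39617} = - \frac{516 \sqrt{173}}{39617}$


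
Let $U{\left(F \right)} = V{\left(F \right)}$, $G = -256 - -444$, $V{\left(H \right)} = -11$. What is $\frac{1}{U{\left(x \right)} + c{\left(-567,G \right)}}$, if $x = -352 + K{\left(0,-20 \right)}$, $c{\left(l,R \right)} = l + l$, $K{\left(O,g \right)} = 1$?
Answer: $- \frac{1}{1145} \approx -0.00087336$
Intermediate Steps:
$G = 188$ ($G = -256 + 444 = 188$)
$c{\left(l,R \right)} = 2 l$
$x = -351$ ($x = -352 + 1 = -351$)
$U{\left(F \right)} = -11$
$\frac{1}{U{\left(x \right)} + c{\left(-567,G \right)}} = \frac{1}{-11 + 2 \left(-567\right)} = \frac{1}{-11 - 1134} = \frac{1}{-1145} = - \frac{1}{1145}$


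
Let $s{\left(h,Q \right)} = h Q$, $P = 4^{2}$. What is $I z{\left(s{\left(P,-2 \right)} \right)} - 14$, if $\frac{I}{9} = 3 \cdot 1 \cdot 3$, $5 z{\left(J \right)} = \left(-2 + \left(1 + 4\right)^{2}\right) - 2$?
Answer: $\frac{1631}{5} \approx 326.2$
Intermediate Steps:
$P = 16$
$s{\left(h,Q \right)} = Q h$
$z{\left(J \right)} = \frac{21}{5}$ ($z{\left(J \right)} = \frac{\left(-2 + \left(1 + 4\right)^{2}\right) - 2}{5} = \frac{\left(-2 + 5^{2}\right) - 2}{5} = \frac{\left(-2 + 25\right) - 2}{5} = \frac{23 - 2}{5} = \frac{1}{5} \cdot 21 = \frac{21}{5}$)
$I = 81$ ($I = 9 \cdot 3 \cdot 1 \cdot 3 = 9 \cdot 3 \cdot 3 = 9 \cdot 9 = 81$)
$I z{\left(s{\left(P,-2 \right)} \right)} - 14 = 81 \cdot \frac{21}{5} - 14 = \frac{1701}{5} - 14 = \frac{1631}{5}$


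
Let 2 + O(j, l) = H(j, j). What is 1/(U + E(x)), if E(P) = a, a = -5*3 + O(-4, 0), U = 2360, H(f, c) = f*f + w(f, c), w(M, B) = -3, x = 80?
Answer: 1/2356 ≈ 0.00042445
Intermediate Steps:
H(f, c) = -3 + f² (H(f, c) = f*f - 3 = f² - 3 = -3 + f²)
O(j, l) = -5 + j² (O(j, l) = -2 + (-3 + j²) = -5 + j²)
a = -4 (a = -5*3 + (-5 + (-4)²) = -15 + (-5 + 16) = -15 + 11 = -4)
E(P) = -4
1/(U + E(x)) = 1/(2360 - 4) = 1/2356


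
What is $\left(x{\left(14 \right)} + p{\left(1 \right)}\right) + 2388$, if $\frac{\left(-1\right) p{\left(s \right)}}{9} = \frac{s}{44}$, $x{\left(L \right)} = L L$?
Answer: $\frac{113687}{44} \approx 2583.8$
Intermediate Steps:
$x{\left(L \right)} = L^{2}$
$p{\left(s \right)} = - \frac{9 s}{44}$ ($p{\left(s \right)} = - 9 \frac{s}{44} = - \frac{9 s}{44}$)
$\left(x{\left(14 \right)} + p{\left(1 \right)}\right) + 2388 = \left(14^{2} - \frac{9}{44}\right) + 2388 = \left(196 - \frac{9}{44}\right) + 2388 = \frac{8615}{44} + 2388 = \frac{113687}{44}$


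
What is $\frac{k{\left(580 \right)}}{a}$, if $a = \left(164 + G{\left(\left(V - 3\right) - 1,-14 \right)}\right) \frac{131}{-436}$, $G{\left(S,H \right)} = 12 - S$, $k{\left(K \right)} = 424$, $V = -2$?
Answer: $- \frac{92432}{11921} \approx -7.7537$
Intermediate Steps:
$a = - \frac{11921}{218}$ ($a = \left(164 + \left(12 - \left(\left(-2 - 3\right) - 1\right)\right)\right) \frac{131}{-436} = \left(164 + \left(12 - \left(-5 - 1\right)\right)\right) 131 \left(- \frac{1}{436}\right) = \left(164 + \left(12 - -6\right)\right) \left(- \frac{131}{436}\right) = \left(164 + \left(12 + 6\right)\right) \left(- \frac{131}{436}\right) = \left(164 + 18\right) \left(- \frac{131}{436}\right) = 182 \left(- \frac{131}{436}\right) = - \frac{11921}{218} \approx -54.683$)
$\frac{k{\left(580 \right)}}{a} = \frac{424}{- \frac{11921}{218}} = 424 \left(- \frac{218}{11921}\right) = - \frac{92432}{11921}$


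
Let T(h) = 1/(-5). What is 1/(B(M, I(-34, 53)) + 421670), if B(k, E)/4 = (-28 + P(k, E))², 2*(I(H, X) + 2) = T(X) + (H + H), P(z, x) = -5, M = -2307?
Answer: 1/426026 ≈ 2.3473e-6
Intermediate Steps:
T(h) = -⅕
I(H, X) = -21/10 + H (I(H, X) = -2 + (-⅕ + (H + H))/2 = -2 + (-⅕ + 2*H)/2 = -2 + (-⅒ + H) = -21/10 + H)
B(k, E) = 4356 (B(k, E) = 4*(-28 - 5)² = 4*(-33)² = 4*1089 = 4356)
1/(B(M, I(-34, 53)) + 421670) = 1/(4356 + 421670) = 1/426026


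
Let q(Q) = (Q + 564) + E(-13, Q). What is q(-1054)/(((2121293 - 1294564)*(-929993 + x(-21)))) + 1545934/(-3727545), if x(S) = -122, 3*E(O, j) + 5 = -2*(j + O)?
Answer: -47550026227473371/114652282951277403 ≈ -0.41473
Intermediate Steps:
E(O, j) = -5/3 - 2*O/3 - 2*j/3 (E(O, j) = -5/3 + (-2*(j + O))/3 = -5/3 + (-2*(O + j))/3 = -5/3 + (-2*O - 2*j)/3 = -5/3 + (-2*O/3 - 2*j/3) = -5/3 - 2*O/3 - 2*j/3)
q(Q) = 571 + Q/3 (q(Q) = (Q + 564) + (-5/3 - 2/3*(-13) - 2*Q/3) = (564 + Q) + (-5/3 + 26/3 - 2*Q/3) = (564 + Q) + (7 - 2*Q/3) = 571 + Q/3)
q(-1054)/(((2121293 - 1294564)*(-929993 + x(-21)))) + 1545934/(-3727545) = (571 + (1/3)*(-1054))/(((2121293 - 1294564)*(-929993 - 122))) + 1545934/(-3727545) = (571 - 1054/3)/((826729*(-930115))) + 1545934*(-1/3727545) = (659/3)/(-768953043835) - 1545934/3727545 = (659/3)*(-1/768953043835) - 1545934/3727545 = -659/2306859131505 - 1545934/3727545 = -47550026227473371/114652282951277403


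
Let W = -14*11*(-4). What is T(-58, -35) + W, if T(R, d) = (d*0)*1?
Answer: 616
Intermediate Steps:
T(R, d) = 0 (T(R, d) = 0*1 = 0)
W = 616 (W = -154*(-4) = 616)
T(-58, -35) + W = 0 + 616 = 616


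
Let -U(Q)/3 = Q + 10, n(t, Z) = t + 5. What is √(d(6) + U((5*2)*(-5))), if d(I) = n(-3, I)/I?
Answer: 19*√3/3 ≈ 10.970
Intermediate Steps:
n(t, Z) = 5 + t
U(Q) = -30 - 3*Q (U(Q) = -3*(Q + 10) = -3*(10 + Q) = -30 - 3*Q)
d(I) = 2/I (d(I) = (5 - 3)/I = 2/I)
√(d(6) + U((5*2)*(-5))) = √(2/6 + (-30 - 3*5*2*(-5))) = √(2*(⅙) + (-30 - 30*(-5))) = √(⅓ + (-30 - 3*(-50))) = √(⅓ + (-30 + 150)) = √(⅓ + 120) = √(361/3) = 19*√3/3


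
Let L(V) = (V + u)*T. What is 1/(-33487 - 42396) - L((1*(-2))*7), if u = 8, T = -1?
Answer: -455299/75883 ≈ -6.0000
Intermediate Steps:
L(V) = -8 - V (L(V) = (V + 8)*(-1) = (8 + V)*(-1) = -8 - V)
1/(-33487 - 42396) - L((1*(-2))*7) = 1/(-33487 - 42396) - (-8 - 1*(-2)*7) = 1/(-75883) - (-8 - (-2)*7) = -1/75883 - (-8 - 1*(-14)) = -1/75883 - (-8 + 14) = -1/75883 - 1*6 = -1/75883 - 6 = -455299/75883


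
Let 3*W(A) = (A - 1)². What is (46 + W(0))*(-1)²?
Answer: 139/3 ≈ 46.333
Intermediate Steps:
W(A) = (-1 + A)²/3 (W(A) = (A - 1)²/3 = (-1 + A)²/3)
(46 + W(0))*(-1)² = (46 + (-1 + 0)²/3)*(-1)² = (46 + (⅓)*(-1)²)*1 = (46 + (⅓)*1)*1 = (46 + ⅓)*1 = (139/3)*1 = 139/3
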